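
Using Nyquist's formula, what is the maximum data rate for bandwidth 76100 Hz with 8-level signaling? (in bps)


Rate = 2 * B * log2(M) = 2 * 76100 * 3.0 = 456600.0

456600.0 bps


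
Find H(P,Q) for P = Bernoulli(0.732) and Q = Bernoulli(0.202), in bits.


H(P,Q) = -p*log2(q) - (1-p)*log2(1-q). -0.732*log2(0.202) = 1.689143; -0.268*log2(0.798) = 0.087245. H(P,Q) = 1.689143 + 0.087245 = 1.7764

1.7764 bits


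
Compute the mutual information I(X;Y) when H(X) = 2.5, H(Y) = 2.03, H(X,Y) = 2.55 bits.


I(X;Y) = H(X) + H(Y) - H(X,Y) = 2.5 + 2.03 - 2.55 = 1.98

1.98 bits


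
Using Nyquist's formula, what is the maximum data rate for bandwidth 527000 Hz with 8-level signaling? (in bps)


Rate = 2 * B * log2(M) = 2 * 527000 * 3.0 = 3162000.0

3162000.0 bps


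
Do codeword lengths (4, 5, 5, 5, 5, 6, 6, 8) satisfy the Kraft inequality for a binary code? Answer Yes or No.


Kraft sum = sum(2^(-l_i)) = 0.2227, need <= 1. Result: satisfied (a binary prefix-free code with these lengths exists)

Yes


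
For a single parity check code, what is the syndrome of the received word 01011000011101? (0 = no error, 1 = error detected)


Syndrome = XOR of all bits = 0 XOR 1 XOR 0 XOR 1 XOR 1 XOR 0 XOR 0 XOR 0 XOR 0 XOR 1 XOR 1 XOR 1 XOR 0 XOR 1 = 1

1


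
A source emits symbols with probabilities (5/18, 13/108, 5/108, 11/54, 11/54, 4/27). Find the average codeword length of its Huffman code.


Huffman construction (repeatedly merge the two least-probable nodes; each merge adds 1 bit to every symbol beneath it): 5/108 + 13/108 = 1/6; 4/27 + 1/6 = 17/54; 11/54 + 11/54 = 11/27; 5/18 + 17/54 = 16/27; 11/27 + 16/27 = 1. Resulting codeword lengths (in the order the probabilities were given): (2, 4, 4, 2, 2, 3). L_avg = sum(p_i * l_i) = 5/18*2 + 13/108*4 + 5/108*4 + 11/54*2 + 11/54*2 + 4/27*3 = 67/27 = 2.4815

2.4815 bits


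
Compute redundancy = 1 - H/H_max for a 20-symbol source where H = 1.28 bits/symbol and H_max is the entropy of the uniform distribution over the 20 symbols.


H_max = log2(K) = log2(20) = 4.3219 bits/symbol. Redundancy = 1 - H/H_max = 1 - 1.28/4.3219 = 1 - 0.2962 = 0.7038

0.7038


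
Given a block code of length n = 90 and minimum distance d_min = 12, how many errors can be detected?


Detection capability = d_min - 1 = 12 - 1 = 11

11 errors


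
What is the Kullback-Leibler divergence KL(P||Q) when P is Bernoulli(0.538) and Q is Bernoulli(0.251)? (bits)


KL = p*log2(p/q) + (1-p)*log2((1-p)/(1-q)) = 0.538*log2(0.538/0.251) + 0.462*log2(0.462/0.749) = 0.2697

0.2697 bits


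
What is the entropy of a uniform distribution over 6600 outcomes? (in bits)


H = log2(n) = log2(6600) = 12.6883

12.6883 bits


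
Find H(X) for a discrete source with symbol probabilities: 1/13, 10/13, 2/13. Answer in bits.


H = -sum(p_i * log2(p_i)). Terms: -(1/13)*log2(1/13) = 0.284649; -(10/13)*log2(10/13) = 0.291163; -(2/13)*log2(2/13) = 0.415452. H = 0.284649 + 0.291163 + 0.415452 = 0.9913

0.9913 bits


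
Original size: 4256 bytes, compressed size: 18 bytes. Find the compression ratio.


Ratio = original / compressed = 4256 / 18 = 236.4444

236.4444


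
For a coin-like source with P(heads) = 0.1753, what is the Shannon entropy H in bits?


H = -p*log2(p) - (1-p)*log2(1-p). -0.1753*log2(0.1753) = 0.440371; -0.8247*log2(0.8247) = 0.229315. H = 0.440371 + 0.229315 = 0.6697

0.6697 bits


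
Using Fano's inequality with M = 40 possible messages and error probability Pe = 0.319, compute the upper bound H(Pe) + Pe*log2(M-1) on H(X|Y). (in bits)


H(Pe) = -Pe*log2(Pe) - (1-Pe)*log2(1-Pe) = -0.319*log2(0.319) - 0.681*log2(0.681) = 0.525831 + 0.377460 = 0.9033. Pe*log2(M-1) = 0.319*log2(39) = 1.686043. Bound = H(Pe) + Pe*log2(M-1) = 0.525831 + 0.377460 + 1.686043 = 2.5893

2.5893 bits


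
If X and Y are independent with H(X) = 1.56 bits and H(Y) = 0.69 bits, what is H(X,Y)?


For independent variables, H(X,Y) = H(X) + H(Y) = 1.56 + 0.69 = 2.25

2.25 bits


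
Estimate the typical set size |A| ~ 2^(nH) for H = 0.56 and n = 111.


log2|A_typical| = nH = 111 * 0.56 = 62.16, so |A_typical| ~ 2^62.16 = 5.153e+18

5.153e+18


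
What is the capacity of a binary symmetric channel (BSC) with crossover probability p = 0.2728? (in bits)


H(p) = -p*log2(p) - (1-p)*log2(1-p) = -0.2728*log2(0.2728) - 0.7272*log2(0.7272) = 0.511250 + 0.334204 = 0.8455. C = 1 - H(p) = 1 - 0.8455 = 0.1545

0.1545 bits


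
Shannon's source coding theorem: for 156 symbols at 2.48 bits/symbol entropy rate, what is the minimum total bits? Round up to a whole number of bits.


Minimum bits >= n * H = 156 * 2.48 = 386.88, rounded up to a whole number of bits = 387

387 bits


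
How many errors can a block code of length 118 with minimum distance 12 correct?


Correction capability = floor((d-1)/2) = floor((12-1)/2) = 5

5 errors


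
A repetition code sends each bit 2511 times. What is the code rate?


Rate = k/n = 1/2511

1/2511


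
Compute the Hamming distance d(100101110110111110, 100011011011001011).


Count differing positions: . . . ^ ^ . ^ . ^ ^ . ^ ^ ^ . ^ . ^ = 10 differences

10


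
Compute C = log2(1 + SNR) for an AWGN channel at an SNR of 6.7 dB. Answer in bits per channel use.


SNR_linear = 10^(6.7/10) = 4.6774; C = log2(1 + SNR_linear) = log2(1 + 4.6774) = 2.5052

2.5052 bits/channel use


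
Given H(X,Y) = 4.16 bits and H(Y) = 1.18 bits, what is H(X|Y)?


H(X|Y) = H(X,Y) - H(Y) = 4.16 - 1.18 = 2.98

2.98 bits


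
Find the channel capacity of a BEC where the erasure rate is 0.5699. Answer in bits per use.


C = 1 - epsilon = 1 - 0.5699 = 0.4301

0.4301 bits


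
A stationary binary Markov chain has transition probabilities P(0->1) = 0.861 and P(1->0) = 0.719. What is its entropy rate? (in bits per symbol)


Stationary distribution: pi_0 = p10/(p01+p10) = 0.4551, pi_1 = 0.5449. Entropy rate H' = pi_0*H(p01) + pi_1*H(p10) = 0.4551*0.5816 + 0.5449*0.8568 = 0.7316

0.7316 bits/symbol


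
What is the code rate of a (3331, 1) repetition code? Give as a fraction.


Rate = k/n = 1/3331

1/3331


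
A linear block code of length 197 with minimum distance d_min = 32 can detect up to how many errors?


Detection capability = d_min - 1 = 32 - 1 = 31

31 errors


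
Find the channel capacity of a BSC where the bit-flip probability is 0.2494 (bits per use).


H(p) = -p*log2(p) - (1-p)*log2(1-p) = -0.2494*log2(0.2494) - 0.7506*log2(0.7506) = 0.499665 + 0.310661 = 0.8103. C = 1 - H(p) = 1 - 0.8103 = 0.1897

0.1897 bits


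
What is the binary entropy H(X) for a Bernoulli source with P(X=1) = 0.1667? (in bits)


H = -p*log2(p) - (1-p)*log2(1-p). -0.1667*log2(0.1667) = 0.430865; -0.8333*log2(0.8333) = 0.219235. H = 0.430865 + 0.219235 = 0.6501

0.6501 bits


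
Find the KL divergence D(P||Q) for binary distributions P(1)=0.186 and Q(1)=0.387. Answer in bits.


KL = p*log2(p/q) + (1-p)*log2((1-p)/(1-q)) = 0.186*log2(0.186/0.387) + 0.814*log2(0.814/0.613) = 0.1364

0.1364 bits


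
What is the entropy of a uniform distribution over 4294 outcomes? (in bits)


H = log2(n) = log2(4294) = 12.0681

12.0681 bits


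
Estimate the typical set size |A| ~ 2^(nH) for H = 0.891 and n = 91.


log2|A_typical| = nH = 91 * 0.891 = 81.081, so |A_typical| ~ 2^81.081 = 2.557e+24

2.557e+24


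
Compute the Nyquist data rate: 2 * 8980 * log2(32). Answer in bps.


Rate = 2 * B * log2(M) = 2 * 8980 * 5.0 = 89800.0

89800.0 bps


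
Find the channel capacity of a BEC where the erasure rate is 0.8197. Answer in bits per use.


C = 1 - epsilon = 1 - 0.8197 = 0.1803

0.1803 bits


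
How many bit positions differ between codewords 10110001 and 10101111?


Count differing positions: . . . ^ ^ ^ ^ . = 4 differences

4


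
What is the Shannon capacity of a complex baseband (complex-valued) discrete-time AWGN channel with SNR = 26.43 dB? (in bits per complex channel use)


SNR_linear = 10^(26.43/10) = 439.5416; C = log2(1 + SNR_linear) = log2(1 + 439.5416) = 8.7831

8.7831 bits/channel use


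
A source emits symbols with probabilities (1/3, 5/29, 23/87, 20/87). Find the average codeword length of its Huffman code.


Huffman construction (repeatedly merge the two least-probable nodes; each merge adds 1 bit to every symbol beneath it): 5/29 + 20/87 = 35/87; 23/87 + 1/3 = 52/87; 35/87 + 52/87 = 1. Resulting codeword lengths (in the order the probabilities were given): (2, 2, 2, 2). L_avg = sum(p_i * l_i) = 1/3*2 + 5/29*2 + 23/87*2 + 20/87*2 = 2

2.0 bits


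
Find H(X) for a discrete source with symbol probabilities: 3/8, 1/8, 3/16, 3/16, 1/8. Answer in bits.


H = -sum(p_i * log2(p_i)). Terms: -(3/8)*log2(3/8) = 0.530639; -(1/8)*log2(1/8) = 0.375000; -(3/16)*log2(3/16) = 0.452820; -(3/16)*log2(3/16) = 0.452820; -(1/8)*log2(1/8) = 0.375000. H = 0.530639 + 0.375000 + 0.452820 + 0.452820 + 0.375000 = 2.1863

2.1863 bits


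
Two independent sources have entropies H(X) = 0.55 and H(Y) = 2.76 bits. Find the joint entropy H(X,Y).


For independent variables, H(X,Y) = H(X) + H(Y) = 0.55 + 2.76 = 3.31

3.31 bits


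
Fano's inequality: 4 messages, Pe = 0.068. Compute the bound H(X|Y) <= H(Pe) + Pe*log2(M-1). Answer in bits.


H(Pe) = -Pe*log2(Pe) - (1-Pe)*log2(1-Pe) = -0.068*log2(0.068) - 0.932*log2(0.932) = 0.263726 + 0.094689 = 0.3584. Pe*log2(M-1) = 0.068*log2(3) = 0.107777. Bound = H(Pe) + Pe*log2(M-1) = 0.263726 + 0.094689 + 0.107777 = 0.4662

0.4662 bits


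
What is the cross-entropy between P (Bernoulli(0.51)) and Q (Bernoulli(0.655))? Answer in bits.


H(P,Q) = -p*log2(q) - (1-p)*log2(1-q). -0.51*log2(0.655) = 0.311321; -0.49*log2(0.345) = 0.752313. H(P,Q) = 0.311321 + 0.752313 = 1.0636

1.0636 bits


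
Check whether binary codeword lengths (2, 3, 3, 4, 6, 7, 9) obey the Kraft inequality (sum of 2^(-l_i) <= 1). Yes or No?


Kraft sum = sum(2^(-l_i)) = 0.5879, need <= 1. Result: satisfied (a binary prefix-free code with these lengths exists)

Yes


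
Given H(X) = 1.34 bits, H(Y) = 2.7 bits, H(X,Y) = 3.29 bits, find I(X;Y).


I(X;Y) = H(X) + H(Y) - H(X,Y) = 1.34 + 2.7 - 3.29 = 0.75

0.75 bits


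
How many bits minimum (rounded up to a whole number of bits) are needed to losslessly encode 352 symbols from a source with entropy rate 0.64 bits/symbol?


Minimum bits >= n * H = 352 * 0.64 = 225.28, rounded up to a whole number of bits = 226

226 bits


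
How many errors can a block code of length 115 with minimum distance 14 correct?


Correction capability = floor((d-1)/2) = floor((14-1)/2) = 6

6 errors


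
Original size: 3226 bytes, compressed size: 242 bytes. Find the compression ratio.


Ratio = original / compressed = 3226 / 242 = 13.3306

13.3306


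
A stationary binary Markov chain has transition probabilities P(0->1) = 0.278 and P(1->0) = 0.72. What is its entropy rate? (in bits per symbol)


Stationary distribution: pi_0 = p10/(p01+p10) = 0.7214, pi_1 = 0.2786. Entropy rate H' = pi_0*H(p01) + pi_1*H(p10) = 0.7214*0.8527 + 0.2786*0.8555 = 0.8535

0.8535 bits/symbol


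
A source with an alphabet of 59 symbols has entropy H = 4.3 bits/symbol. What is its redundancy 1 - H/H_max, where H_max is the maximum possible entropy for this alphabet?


H_max = log2(K) = log2(59) = 5.8826 bits/symbol. Redundancy = 1 - H/H_max = 1 - 4.3/5.8826 = 1 - 0.731 = 0.269

0.269


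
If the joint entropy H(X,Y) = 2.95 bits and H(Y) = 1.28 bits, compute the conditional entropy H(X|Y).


H(X|Y) = H(X,Y) - H(Y) = 2.95 - 1.28 = 1.67

1.67 bits


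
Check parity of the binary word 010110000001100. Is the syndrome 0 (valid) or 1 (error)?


Syndrome = XOR of all bits = 0 XOR 1 XOR 0 XOR 1 XOR 1 XOR 0 XOR 0 XOR 0 XOR 0 XOR 0 XOR 0 XOR 1 XOR 1 XOR 0 XOR 0 = 1

1


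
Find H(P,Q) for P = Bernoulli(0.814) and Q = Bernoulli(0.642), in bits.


H(P,Q) = -p*log2(q) - (1-p)*log2(1-q). -0.814*log2(0.642) = 0.520435; -0.186*log2(0.358) = 0.275646. H(P,Q) = 0.520435 + 0.275646 = 0.7961

0.7961 bits


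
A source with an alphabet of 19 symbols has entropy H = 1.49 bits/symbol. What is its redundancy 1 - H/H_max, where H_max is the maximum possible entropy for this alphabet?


H_max = log2(K) = log2(19) = 4.2479 bits/symbol. Redundancy = 1 - H/H_max = 1 - 1.49/4.2479 = 1 - 0.3508 = 0.6492

0.6492


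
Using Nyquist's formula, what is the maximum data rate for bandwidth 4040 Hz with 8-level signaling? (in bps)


Rate = 2 * B * log2(M) = 2 * 4040 * 3.0 = 24240.0

24240.0 bps


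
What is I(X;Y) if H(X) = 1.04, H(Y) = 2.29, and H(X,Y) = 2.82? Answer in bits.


I(X;Y) = H(X) + H(Y) - H(X,Y) = 1.04 + 2.29 - 2.82 = 0.51

0.51 bits


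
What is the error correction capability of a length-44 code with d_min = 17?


Correction capability = floor((d-1)/2) = floor((17-1)/2) = 8

8 errors


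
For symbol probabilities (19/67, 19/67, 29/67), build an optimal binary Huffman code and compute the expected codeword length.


Huffman construction (repeatedly merge the two least-probable nodes; each merge adds 1 bit to every symbol beneath it): 19/67 + 19/67 = 38/67; 29/67 + 38/67 = 1. Resulting codeword lengths (in the order the probabilities were given): (2, 2, 1). L_avg = sum(p_i * l_i) = 19/67*2 + 19/67*2 + 29/67*1 = 105/67 = 1.5672

1.5672 bits


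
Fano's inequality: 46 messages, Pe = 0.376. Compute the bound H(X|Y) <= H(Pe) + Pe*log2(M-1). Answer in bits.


H(Pe) = -Pe*log2(Pe) - (1-Pe)*log2(1-Pe) = -0.376*log2(0.376) - 0.624*log2(0.624) = 0.530609 + 0.424558 = 0.9552. Pe*log2(M-1) = 0.376*log2(45) = 2.064937. Bound = H(Pe) + Pe*log2(M-1) = 0.530609 + 0.424558 + 2.064937 = 3.0201

3.0201 bits


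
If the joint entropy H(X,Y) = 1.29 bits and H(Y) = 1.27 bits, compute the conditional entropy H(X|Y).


H(X|Y) = H(X,Y) - H(Y) = 1.29 - 1.27 = 0.02

0.02 bits


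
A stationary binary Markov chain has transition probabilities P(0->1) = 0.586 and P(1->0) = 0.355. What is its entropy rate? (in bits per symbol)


Stationary distribution: pi_0 = p10/(p01+p10) = 0.3773, pi_1 = 0.6227. Entropy rate H' = pi_0*H(p01) + pi_1*H(p10) = 0.3773*0.9786 + 0.6227*0.9385 = 0.9536

0.9536 bits/symbol


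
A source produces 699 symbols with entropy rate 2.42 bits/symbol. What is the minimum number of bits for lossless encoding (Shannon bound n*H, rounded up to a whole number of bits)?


Minimum bits >= n * H = 699 * 2.42 = 1691.58, rounded up to a whole number of bits = 1692

1692 bits


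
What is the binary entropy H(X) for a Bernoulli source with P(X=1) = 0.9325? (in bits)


H = -p*log2(p) - (1-p)*log2(1-p). -0.9325*log2(0.9325) = 0.094019; -0.0675*log2(0.0675) = 0.262505. H = 0.094019 + 0.262505 = 0.3565

0.3565 bits


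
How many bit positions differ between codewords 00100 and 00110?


Count differing positions: . . . ^ . = 1 differences

1


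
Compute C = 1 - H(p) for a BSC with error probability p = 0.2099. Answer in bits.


H(p) = -p*log2(p) - (1-p)*log2(1-p) = -0.2099*log2(0.2099) - 0.7901*log2(0.7901) = 0.472742 + 0.268549 = 0.7413. C = 1 - H(p) = 1 - 0.7413 = 0.2587

0.2587 bits


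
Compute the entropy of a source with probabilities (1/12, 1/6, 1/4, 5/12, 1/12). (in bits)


H = -sum(p_i * log2(p_i)). Terms: -(1/12)*log2(1/12) = 0.298747; -(1/6)*log2(1/6) = 0.430827; -(1/4)*log2(1/4) = 0.500000; -(5/12)*log2(5/12) = 0.526264; -(1/12)*log2(1/12) = 0.298747. H = 0.298747 + 0.430827 + 0.500000 + 0.526264 + 0.298747 = 2.0546

2.0546 bits


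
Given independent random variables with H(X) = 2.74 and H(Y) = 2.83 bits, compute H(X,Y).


For independent variables, H(X,Y) = H(X) + H(Y) = 2.74 + 2.83 = 5.57

5.57 bits


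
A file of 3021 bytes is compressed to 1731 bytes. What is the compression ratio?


Ratio = original / compressed = 3021 / 1731 = 1.7452

1.7452


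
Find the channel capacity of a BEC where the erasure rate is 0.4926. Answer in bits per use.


C = 1 - epsilon = 1 - 0.4926 = 0.5074

0.5074 bits


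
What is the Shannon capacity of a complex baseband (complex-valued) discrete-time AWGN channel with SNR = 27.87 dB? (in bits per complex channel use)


SNR_linear = 10^(27.87/10) = 612.3504; C = log2(1 + SNR_linear) = log2(1 + 612.3504) = 9.2606

9.2606 bits/channel use


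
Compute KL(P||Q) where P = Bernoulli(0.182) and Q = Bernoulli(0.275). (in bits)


KL = p*log2(p/q) + (1-p)*log2((1-p)/(1-q)) = 0.182*log2(0.182/0.275) + 0.818*log2(0.818/0.725) = 0.0341

0.0341 bits


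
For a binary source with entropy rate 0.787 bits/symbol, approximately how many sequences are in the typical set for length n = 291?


log2|A_typical| = nH = 291 * 0.787 = 229.017, so |A_typical| ~ 2^229.017 = 8.729e+68

8.729e+68


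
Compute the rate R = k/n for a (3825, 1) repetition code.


Rate = k/n = 1/3825

1/3825


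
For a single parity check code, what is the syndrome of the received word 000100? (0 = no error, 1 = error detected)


Syndrome = XOR of all bits = 0 XOR 0 XOR 0 XOR 1 XOR 0 XOR 0 = 1

1


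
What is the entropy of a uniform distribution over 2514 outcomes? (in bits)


H = log2(n) = log2(2514) = 11.2958

11.2958 bits


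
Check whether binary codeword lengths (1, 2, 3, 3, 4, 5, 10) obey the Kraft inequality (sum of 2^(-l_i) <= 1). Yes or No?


Kraft sum = sum(2^(-l_i)) = 1.0947, need <= 1. Result: violated (a binary prefix-free code with these lengths cannot exist)

No


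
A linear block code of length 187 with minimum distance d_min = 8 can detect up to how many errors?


Detection capability = d_min - 1 = 8 - 1 = 7

7 errors


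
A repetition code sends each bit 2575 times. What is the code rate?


Rate = k/n = 1/2575

1/2575


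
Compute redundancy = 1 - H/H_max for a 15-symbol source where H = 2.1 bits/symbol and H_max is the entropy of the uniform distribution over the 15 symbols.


H_max = log2(K) = log2(15) = 3.9069 bits/symbol. Redundancy = 1 - H/H_max = 1 - 2.1/3.9069 = 1 - 0.5375 = 0.4625

0.4625


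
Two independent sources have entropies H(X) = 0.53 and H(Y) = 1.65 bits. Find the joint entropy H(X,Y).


For independent variables, H(X,Y) = H(X) + H(Y) = 0.53 + 1.65 = 2.18

2.18 bits


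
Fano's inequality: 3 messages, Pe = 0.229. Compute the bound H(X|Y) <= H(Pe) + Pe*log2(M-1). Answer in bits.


H(Pe) = -Pe*log2(Pe) - (1-Pe)*log2(1-Pe) = -0.229*log2(0.229) - 0.771*log2(0.771) = 0.486987 + 0.289277 = 0.7763. Pe*log2(M-1) = 0.229*log2(2) = 0.229000. Bound = H(Pe) + Pe*log2(M-1) = 0.486987 + 0.289277 + 0.229000 = 1.0053

1.0053 bits


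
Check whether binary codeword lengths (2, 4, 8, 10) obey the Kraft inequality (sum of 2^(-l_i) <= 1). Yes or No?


Kraft sum = sum(2^(-l_i)) = 0.3174, need <= 1. Result: satisfied (a binary prefix-free code with these lengths exists)

Yes


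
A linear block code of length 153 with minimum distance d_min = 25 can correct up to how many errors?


Correction capability = floor((d-1)/2) = floor((25-1)/2) = 12

12 errors


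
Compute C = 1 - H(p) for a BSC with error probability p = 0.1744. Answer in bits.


H(p) = -p*log2(p) - (1-p)*log2(1-p) = -0.1744*log2(0.1744) - 0.8256*log2(0.8256) = 0.439406 + 0.228266 = 0.6677. C = 1 - H(p) = 1 - 0.6677 = 0.3323

0.3323 bits


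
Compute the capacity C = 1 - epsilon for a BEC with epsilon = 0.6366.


C = 1 - epsilon = 1 - 0.6366 = 0.3634

0.3634 bits


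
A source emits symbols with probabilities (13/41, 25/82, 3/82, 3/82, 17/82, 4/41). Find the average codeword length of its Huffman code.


Huffman construction (repeatedly merge the two least-probable nodes; each merge adds 1 bit to every symbol beneath it): 3/82 + 3/82 = 3/41; 3/41 + 4/41 = 7/41; 7/41 + 17/82 = 31/82; 25/82 + 13/41 = 51/82; 31/82 + 51/82 = 1. Resulting codeword lengths (in the order the probabilities were given): (2, 2, 4, 4, 2, 3). L_avg = sum(p_i * l_i) = 13/41*2 + 25/82*2 + 3/82*4 + 3/82*4 + 17/82*2 + 4/41*3 = 92/41 = 2.2439

2.2439 bits


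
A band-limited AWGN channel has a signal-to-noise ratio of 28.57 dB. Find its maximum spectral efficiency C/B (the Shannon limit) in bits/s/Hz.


SNR_linear = 10^(28.57/10) = 719.449; C/B = log2(1 + SNR_linear) = log2(1 + 719.449) = 9.4928

9.4928 bits/s/Hz


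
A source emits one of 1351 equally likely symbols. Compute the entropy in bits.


H = log2(n) = log2(1351) = 10.3998

10.3998 bits


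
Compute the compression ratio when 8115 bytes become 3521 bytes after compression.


Ratio = original / compressed = 8115 / 3521 = 2.3047

2.3047


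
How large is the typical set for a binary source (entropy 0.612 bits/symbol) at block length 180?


log2|A_typical| = nH = 180 * 0.612 = 110.16, so |A_typical| ~ 2^110.16 = 1.450e+33

1.450e+33


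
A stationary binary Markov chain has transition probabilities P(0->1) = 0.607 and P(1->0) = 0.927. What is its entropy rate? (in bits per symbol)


Stationary distribution: pi_0 = p10/(p01+p10) = 0.6043, pi_1 = 0.3957. Entropy rate H' = pi_0*H(p01) + pi_1*H(p10) = 0.6043*0.9667 + 0.3957*0.377 = 0.7334

0.7334 bits/symbol


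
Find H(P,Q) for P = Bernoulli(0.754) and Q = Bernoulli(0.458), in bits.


H(P,Q) = -p*log2(q) - (1-p)*log2(1-q). -0.754*log2(0.458) = 0.849442; -0.246*log2(0.542) = 0.217374. H(P,Q) = 0.849442 + 0.217374 = 1.0668

1.0668 bits


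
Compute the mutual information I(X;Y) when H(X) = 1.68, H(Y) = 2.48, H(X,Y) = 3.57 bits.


I(X;Y) = H(X) + H(Y) - H(X,Y) = 1.68 + 2.48 - 3.57 = 0.59

0.59 bits


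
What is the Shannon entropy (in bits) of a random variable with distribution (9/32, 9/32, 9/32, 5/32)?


H = -sum(p_i * log2(p_i)). Terms: -(9/32)*log2(9/32) = 0.514709; -(9/32)*log2(9/32) = 0.514709; -(9/32)*log2(9/32) = 0.514709; -(5/32)*log2(5/32) = 0.418449. H = 0.514709 + 0.514709 + 0.514709 + 0.418449 = 1.9626

1.9626 bits


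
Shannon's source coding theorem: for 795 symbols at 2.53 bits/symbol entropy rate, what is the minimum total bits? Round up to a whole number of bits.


Minimum bits >= n * H = 795 * 2.53 = 2011.35, rounded up to a whole number of bits = 2012

2012 bits


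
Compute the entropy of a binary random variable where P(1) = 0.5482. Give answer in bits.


H = -p*log2(p) - (1-p)*log2(1-p). -0.5482*log2(0.5482) = 0.475413; -0.4518*log2(0.4518) = 0.517873. H = 0.475413 + 0.517873 = 0.9933

0.9933 bits


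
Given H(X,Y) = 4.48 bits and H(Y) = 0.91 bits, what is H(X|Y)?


H(X|Y) = H(X,Y) - H(Y) = 4.48 - 0.91 = 3.57

3.57 bits


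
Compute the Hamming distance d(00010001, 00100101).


Count differing positions: . . ^ ^ . ^ . . = 3 differences

3


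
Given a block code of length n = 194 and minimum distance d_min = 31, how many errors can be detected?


Detection capability = d_min - 1 = 31 - 1 = 30

30 errors


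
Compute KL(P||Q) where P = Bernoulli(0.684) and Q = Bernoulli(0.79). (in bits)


KL = p*log2(p/q) + (1-p)*log2((1-p)/(1-q)) = 0.684*log2(0.684/0.79) + 0.316*log2(0.316/0.21) = 0.0441

0.0441 bits


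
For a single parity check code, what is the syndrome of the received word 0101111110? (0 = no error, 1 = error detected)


Syndrome = XOR of all bits = 0 XOR 1 XOR 0 XOR 1 XOR 1 XOR 1 XOR 1 XOR 1 XOR 1 XOR 0 = 1

1


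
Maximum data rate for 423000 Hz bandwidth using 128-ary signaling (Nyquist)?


Rate = 2 * B * log2(M) = 2 * 423000 * 7.0 = 5922000.0

5922000.0 bps


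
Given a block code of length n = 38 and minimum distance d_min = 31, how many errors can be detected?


Detection capability = d_min - 1 = 31 - 1 = 30

30 errors


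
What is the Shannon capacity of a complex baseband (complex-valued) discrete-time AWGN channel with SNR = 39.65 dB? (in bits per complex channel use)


SNR_linear = 10^(39.65/10) = 9225.7143; C = log2(1 + SNR_linear) = log2(1 + 9225.7143) = 13.1716

13.1716 bits/channel use


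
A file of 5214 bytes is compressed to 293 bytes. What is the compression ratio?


Ratio = original / compressed = 5214 / 293 = 17.7952

17.7952


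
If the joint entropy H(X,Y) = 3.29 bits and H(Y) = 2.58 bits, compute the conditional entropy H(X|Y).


H(X|Y) = H(X,Y) - H(Y) = 3.29 - 2.58 = 0.71

0.71 bits


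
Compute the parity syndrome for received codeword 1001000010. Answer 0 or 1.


Syndrome = XOR of all bits = 1 XOR 0 XOR 0 XOR 1 XOR 0 XOR 0 XOR 0 XOR 0 XOR 1 XOR 0 = 1

1


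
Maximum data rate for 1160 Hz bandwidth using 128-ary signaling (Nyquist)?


Rate = 2 * B * log2(M) = 2 * 1160 * 7.0 = 16240.0

16240.0 bps


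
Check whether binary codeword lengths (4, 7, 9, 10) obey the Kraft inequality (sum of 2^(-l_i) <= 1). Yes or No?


Kraft sum = sum(2^(-l_i)) = 0.0732, need <= 1. Result: satisfied (a binary prefix-free code with these lengths exists)

Yes


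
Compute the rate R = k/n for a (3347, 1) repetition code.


Rate = k/n = 1/3347

1/3347


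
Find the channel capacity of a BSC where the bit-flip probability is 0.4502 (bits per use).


H(p) = -p*log2(p) - (1-p)*log2(1-p) = -0.4502*log2(0.4502) - 0.5498*log2(0.5498) = 0.518343 + 0.474489 = 0.9928. C = 1 - H(p) = 1 - 0.9928 = 0.0072

0.0072 bits


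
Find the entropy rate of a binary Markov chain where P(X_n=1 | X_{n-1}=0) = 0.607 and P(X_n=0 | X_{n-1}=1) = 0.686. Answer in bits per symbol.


Stationary distribution: pi_0 = p10/(p01+p10) = 0.5305, pi_1 = 0.4695. Entropy rate H' = pi_0*H(p01) + pi_1*H(p10) = 0.5305*0.9667 + 0.4695*0.8977 = 0.9343

0.9343 bits/symbol


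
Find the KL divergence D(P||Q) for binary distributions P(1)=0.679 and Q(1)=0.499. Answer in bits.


KL = p*log2(p/q) + (1-p)*log2((1-p)/(1-q)) = 0.679*log2(0.679/0.499) + 0.321*log2(0.321/0.501) = 0.0956

0.0956 bits


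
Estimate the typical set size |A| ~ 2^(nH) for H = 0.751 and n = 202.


log2|A_typical| = nH = 202 * 0.751 = 151.702, so |A_typical| ~ 2^151.702 = 4.644e+45

4.644e+45


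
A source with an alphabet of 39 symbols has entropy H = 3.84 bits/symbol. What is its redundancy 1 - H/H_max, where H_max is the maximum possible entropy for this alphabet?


H_max = log2(K) = log2(39) = 5.2854 bits/symbol. Redundancy = 1 - H/H_max = 1 - 3.84/5.2854 = 1 - 0.7265 = 0.2735

0.2735


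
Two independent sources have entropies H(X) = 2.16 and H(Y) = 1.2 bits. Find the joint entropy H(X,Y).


For independent variables, H(X,Y) = H(X) + H(Y) = 2.16 + 1.2 = 3.36

3.36 bits


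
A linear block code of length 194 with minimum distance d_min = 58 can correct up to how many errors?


Correction capability = floor((d-1)/2) = floor((58-1)/2) = 28

28 errors


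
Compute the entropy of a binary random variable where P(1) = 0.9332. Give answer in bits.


H = -p*log2(p) - (1-p)*log2(1-p). -0.9332*log2(0.9332) = 0.093079; -0.0668*log2(0.0668) = 0.260788. H = 0.093079 + 0.260788 = 0.3539

0.3539 bits


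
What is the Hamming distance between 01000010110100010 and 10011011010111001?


Count differing positions: ^ ^ . ^ ^ . . ^ ^ . . . ^ ^ . ^ ^ = 10 differences

10


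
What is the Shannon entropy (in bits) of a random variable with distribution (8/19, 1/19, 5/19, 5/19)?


H = -sum(p_i * log2(p_i)). Terms: -(8/19)*log2(8/19) = 0.525443; -(1/19)*log2(1/19) = 0.223575; -(5/19)*log2(5/19) = 0.506842; -(5/19)*log2(5/19) = 0.506842. H = 0.525443 + 0.223575 + 0.506842 + 0.506842 = 1.7627

1.7627 bits


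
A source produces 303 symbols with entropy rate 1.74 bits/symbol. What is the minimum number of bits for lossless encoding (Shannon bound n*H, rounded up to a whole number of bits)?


Minimum bits >= n * H = 303 * 1.74 = 527.22, rounded up to a whole number of bits = 528

528 bits


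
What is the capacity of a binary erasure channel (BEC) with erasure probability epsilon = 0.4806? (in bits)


C = 1 - epsilon = 1 - 0.4806 = 0.5194

0.5194 bits


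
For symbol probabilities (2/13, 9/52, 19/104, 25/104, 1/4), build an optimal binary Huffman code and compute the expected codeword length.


Huffman construction (repeatedly merge the two least-probable nodes; each merge adds 1 bit to every symbol beneath it): 2/13 + 9/52 = 17/52; 19/104 + 25/104 = 11/26; 1/4 + 17/52 = 15/26; 11/26 + 15/26 = 1. Resulting codeword lengths (in the order the probabilities were given): (3, 3, 2, 2, 2). L_avg = sum(p_i * l_i) = 2/13*3 + 9/52*3 + 19/104*2 + 25/104*2 + 1/4*2 = 121/52 = 2.3269

2.3269 bits


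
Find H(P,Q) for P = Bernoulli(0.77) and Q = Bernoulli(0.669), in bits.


H(P,Q) = -p*log2(q) - (1-p)*log2(1-q). -0.77*log2(0.669) = 0.446540; -0.23*log2(0.331) = 0.366872. H(P,Q) = 0.446540 + 0.366872 = 0.8134

0.8134 bits


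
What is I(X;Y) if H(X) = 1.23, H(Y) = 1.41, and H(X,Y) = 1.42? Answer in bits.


I(X;Y) = H(X) + H(Y) - H(X,Y) = 1.23 + 1.41 - 1.42 = 1.22

1.22 bits


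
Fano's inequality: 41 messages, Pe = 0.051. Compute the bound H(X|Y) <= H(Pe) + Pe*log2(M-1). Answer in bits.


H(Pe) = -Pe*log2(Pe) - (1-Pe)*log2(1-Pe) = -0.051*log2(0.051) - 0.949*log2(0.949) = 0.218961 + 0.071668 = 0.2906. Pe*log2(M-1) = 0.051*log2(40) = 0.271418. Bound = H(Pe) + Pe*log2(M-1) = 0.218961 + 0.071668 + 0.271418 = 0.562

0.562 bits


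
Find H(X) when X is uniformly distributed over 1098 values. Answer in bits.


H = log2(n) = log2(1098) = 10.1007

10.1007 bits


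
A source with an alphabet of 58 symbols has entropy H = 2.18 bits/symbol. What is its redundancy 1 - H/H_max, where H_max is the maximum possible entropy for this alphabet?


H_max = log2(K) = log2(58) = 5.858 bits/symbol. Redundancy = 1 - H/H_max = 1 - 2.18/5.858 = 1 - 0.3721 = 0.6279

0.6279


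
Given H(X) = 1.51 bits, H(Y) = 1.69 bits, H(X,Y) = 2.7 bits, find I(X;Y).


I(X;Y) = H(X) + H(Y) - H(X,Y) = 1.51 + 1.69 - 2.7 = 0.5

0.5 bits


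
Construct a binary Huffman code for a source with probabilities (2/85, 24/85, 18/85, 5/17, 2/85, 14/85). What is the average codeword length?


Huffman construction (repeatedly merge the two least-probable nodes; each merge adds 1 bit to every symbol beneath it): 2/85 + 2/85 = 4/85; 4/85 + 14/85 = 18/85; 18/85 + 18/85 = 36/85; 24/85 + 5/17 = 49/85; 36/85 + 49/85 = 1. Resulting codeword lengths (in the order the probabilities were given): (4, 2, 2, 2, 4, 3). L_avg = sum(p_i * l_i) = 2/85*4 + 24/85*2 + 18/85*2 + 5/17*2 + 2/85*4 + 14/85*3 = 192/85 = 2.2588

2.2588 bits


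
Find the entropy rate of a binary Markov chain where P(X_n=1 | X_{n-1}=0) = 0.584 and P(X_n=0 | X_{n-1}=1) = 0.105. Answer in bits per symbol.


Stationary distribution: pi_0 = p10/(p01+p10) = 0.1524, pi_1 = 0.8476. Entropy rate H' = pi_0*H(p01) + pi_1*H(p10) = 0.1524*0.9795 + 0.8476*0.4846 = 0.5601

0.5601 bits/symbol


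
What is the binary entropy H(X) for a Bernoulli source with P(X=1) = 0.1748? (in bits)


H = -p*log2(p) - (1-p)*log2(1-p). -0.1748*log2(0.1748) = 0.439836; -0.8252*log2(0.8252) = 0.228732. H = 0.439836 + 0.228732 = 0.6686

0.6686 bits


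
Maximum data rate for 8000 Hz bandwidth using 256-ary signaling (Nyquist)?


Rate = 2 * B * log2(M) = 2 * 8000 * 8.0 = 128000.0

128000.0 bps


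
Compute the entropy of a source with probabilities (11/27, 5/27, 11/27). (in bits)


H = -sum(p_i * log2(p_i)). Terms: -(11/27)*log2(11/27) = 0.527778; -(5/27)*log2(5/27) = 0.450548; -(11/27)*log2(11/27) = 0.527778. H = 0.527778 + 0.450548 + 0.527778 = 1.5061

1.5061 bits


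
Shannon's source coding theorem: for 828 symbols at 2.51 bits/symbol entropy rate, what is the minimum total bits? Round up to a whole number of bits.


Minimum bits >= n * H = 828 * 2.51 = 2078.28, rounded up to a whole number of bits = 2079

2079 bits


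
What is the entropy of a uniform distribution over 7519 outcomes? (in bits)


H = log2(n) = log2(7519) = 12.8763

12.8763 bits


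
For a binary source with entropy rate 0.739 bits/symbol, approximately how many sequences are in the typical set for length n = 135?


log2|A_typical| = nH = 135 * 0.739 = 99.765, so |A_typical| ~ 2^99.765 = 1.077e+30

1.077e+30


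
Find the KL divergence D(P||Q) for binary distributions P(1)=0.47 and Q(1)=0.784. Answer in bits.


KL = p*log2(p/q) + (1-p)*log2((1-p)/(1-q)) = 0.47*log2(0.47/0.784) + 0.53*log2(0.53/0.216) = 0.3394

0.3394 bits


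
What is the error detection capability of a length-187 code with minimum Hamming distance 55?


Detection capability = d_min - 1 = 55 - 1 = 54

54 errors


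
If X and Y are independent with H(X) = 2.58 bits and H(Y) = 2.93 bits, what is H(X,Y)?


For independent variables, H(X,Y) = H(X) + H(Y) = 2.58 + 2.93 = 5.51

5.51 bits


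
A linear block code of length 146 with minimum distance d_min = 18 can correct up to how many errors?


Correction capability = floor((d-1)/2) = floor((18-1)/2) = 8

8 errors


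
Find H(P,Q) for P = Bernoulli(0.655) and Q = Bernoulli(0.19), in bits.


H(P,Q) = -p*log2(q) - (1-p)*log2(1-q). -0.655*log2(0.19) = 1.569333; -0.345*log2(0.81) = 0.104882. H(P,Q) = 1.569333 + 0.104882 = 1.6742

1.6742 bits


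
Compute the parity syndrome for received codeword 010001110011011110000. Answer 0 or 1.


Syndrome = XOR of all bits = 0 XOR 1 XOR 0 XOR 0 XOR 0 XOR 1 XOR 1 XOR 1 XOR 0 XOR 0 XOR 1 XOR 1 XOR 0 XOR 1 XOR 1 XOR 1 XOR 1 XOR 0 XOR 0 XOR 0 XOR 0 = 0

0


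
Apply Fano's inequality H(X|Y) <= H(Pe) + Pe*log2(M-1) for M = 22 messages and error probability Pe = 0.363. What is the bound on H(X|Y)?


H(Pe) = -Pe*log2(Pe) - (1-Pe)*log2(1-Pe) = -0.363*log2(0.363) - 0.637*log2(0.637) = 0.530691 + 0.414454 = 0.9451. Pe*log2(M-1) = 0.363*log2(21) = 1.594411. Bound = H(Pe) + Pe*log2(M-1) = 0.530691 + 0.414454 + 1.594411 = 2.5396

2.5396 bits


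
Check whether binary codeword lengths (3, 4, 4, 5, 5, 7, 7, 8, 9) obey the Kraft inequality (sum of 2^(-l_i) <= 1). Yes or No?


Kraft sum = sum(2^(-l_i)) = 0.334, need <= 1. Result: satisfied (a binary prefix-free code with these lengths exists)

Yes


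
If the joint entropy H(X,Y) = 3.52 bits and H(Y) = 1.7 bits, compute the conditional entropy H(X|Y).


H(X|Y) = H(X,Y) - H(Y) = 3.52 - 1.7 = 1.82

1.82 bits


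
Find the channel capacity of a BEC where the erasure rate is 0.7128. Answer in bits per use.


C = 1 - epsilon = 1 - 0.7128 = 0.2872

0.2872 bits


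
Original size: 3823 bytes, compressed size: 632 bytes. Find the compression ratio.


Ratio = original / compressed = 3823 / 632 = 6.0491

6.0491


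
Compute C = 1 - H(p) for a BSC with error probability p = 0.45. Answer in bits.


H(p) = -p*log2(p) - (1-p)*log2(1-p) = -0.45*log2(0.45) - 0.55*log2(0.55) = 0.518401 + 0.474373 = 0.9928. C = 1 - H(p) = 1 - 0.9928 = 0.0072

0.0072 bits


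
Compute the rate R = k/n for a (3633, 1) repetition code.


Rate = k/n = 1/3633

1/3633


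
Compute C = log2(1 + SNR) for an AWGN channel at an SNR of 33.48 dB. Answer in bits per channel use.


SNR_linear = 10^(33.48/10) = 2228.4351; C = log2(1 + SNR_linear) = log2(1 + 2228.4351) = 11.1225

11.1225 bits/channel use


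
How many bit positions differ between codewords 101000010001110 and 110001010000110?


Count differing positions: . ^ ^ . . ^ . . . . . ^ . . . = 4 differences

4


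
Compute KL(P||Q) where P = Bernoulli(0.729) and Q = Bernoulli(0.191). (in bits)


KL = p*log2(p/q) + (1-p)*log2((1-p)/(1-q)) = 0.729*log2(0.729/0.191) + 0.271*log2(0.271/0.809) = 0.9811

0.9811 bits


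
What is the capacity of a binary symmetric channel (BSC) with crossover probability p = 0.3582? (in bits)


H(p) = -p*log2(p) - (1-p)*log2(1-p) = -0.3582*log2(0.3582) - 0.6418*log2(0.6418) = 0.530552 + 0.410626 = 0.9412. C = 1 - H(p) = 1 - 0.9412 = 0.0588

0.0588 bits


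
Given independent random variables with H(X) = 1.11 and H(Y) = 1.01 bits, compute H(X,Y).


For independent variables, H(X,Y) = H(X) + H(Y) = 1.11 + 1.01 = 2.12

2.12 bits


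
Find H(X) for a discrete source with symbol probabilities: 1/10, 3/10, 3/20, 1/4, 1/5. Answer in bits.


H = -sum(p_i * log2(p_i)). Terms: -(1/10)*log2(1/10) = 0.332193; -(3/10)*log2(3/10) = 0.521090; -(3/20)*log2(3/20) = 0.410545; -(1/4)*log2(1/4) = 0.500000; -(1/5)*log2(1/5) = 0.464386. H = 0.332193 + 0.521090 + 0.410545 + 0.500000 + 0.464386 = 2.2282

2.2282 bits


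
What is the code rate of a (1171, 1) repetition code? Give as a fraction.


Rate = k/n = 1/1171

1/1171


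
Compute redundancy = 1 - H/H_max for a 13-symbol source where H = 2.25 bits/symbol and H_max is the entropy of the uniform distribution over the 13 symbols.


H_max = log2(K) = log2(13) = 3.7004 bits/symbol. Redundancy = 1 - H/H_max = 1 - 2.25/3.7004 = 1 - 0.608 = 0.392

0.392


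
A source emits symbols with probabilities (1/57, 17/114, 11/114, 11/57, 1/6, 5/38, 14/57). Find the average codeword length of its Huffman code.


Huffman construction (repeatedly merge the two least-probable nodes; each merge adds 1 bit to every symbol beneath it): 1/57 + 11/114 = 13/114; 13/114 + 5/38 = 14/57; 17/114 + 1/6 = 6/19; 11/57 + 14/57 = 25/57; 14/57 + 6/19 = 32/57; 25/57 + 32/57 = 1. Resulting codeword lengths (in the order the probabilities were given): (4, 3, 4, 2, 3, 3, 2). L_avg = sum(p_i * l_i) = 1/57*4 + 17/114*3 + 11/114*4 + 11/57*2 + 1/6*3 + 5/38*3 + 14/57*2 = 305/114 = 2.6754

2.6754 bits


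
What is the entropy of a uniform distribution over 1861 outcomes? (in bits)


H = log2(n) = log2(1861) = 10.8619

10.8619 bits


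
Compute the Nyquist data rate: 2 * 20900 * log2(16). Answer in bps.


Rate = 2 * B * log2(M) = 2 * 20900 * 4.0 = 167200.0

167200.0 bps


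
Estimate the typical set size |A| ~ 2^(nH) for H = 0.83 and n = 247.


log2|A_typical| = nH = 247 * 0.83 = 205.01, so |A_typical| ~ 2^205.01 = 5.178e+61

5.178e+61


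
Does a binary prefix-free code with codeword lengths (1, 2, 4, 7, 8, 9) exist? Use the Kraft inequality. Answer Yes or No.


Kraft sum = sum(2^(-l_i)) = 0.8262, need <= 1. Result: satisfied (a binary prefix-free code with these lengths exists)

Yes


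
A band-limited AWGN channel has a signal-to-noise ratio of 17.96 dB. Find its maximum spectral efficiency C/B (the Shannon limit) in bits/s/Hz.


SNR_linear = 10^(17.96/10) = 62.5173; C/B = log2(1 + SNR_linear) = log2(1 + 62.5173) = 5.9891

5.9891 bits/s/Hz


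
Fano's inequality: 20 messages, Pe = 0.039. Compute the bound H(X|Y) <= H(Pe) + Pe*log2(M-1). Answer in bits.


H(Pe) = -Pe*log2(Pe) - (1-Pe)*log2(1-Pe) = -0.039*log2(0.039) - 0.961*log2(0.961) = 0.182535 + 0.055153 = 0.2377. Pe*log2(M-1) = 0.039*log2(19) = 0.165669. Bound = H(Pe) + Pe*log2(M-1) = 0.182535 + 0.055153 + 0.165669 = 0.4034

0.4034 bits


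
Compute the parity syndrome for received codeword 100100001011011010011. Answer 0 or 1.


Syndrome = XOR of all bits = 1 XOR 0 XOR 0 XOR 1 XOR 0 XOR 0 XOR 0 XOR 0 XOR 1 XOR 0 XOR 1 XOR 1 XOR 0 XOR 1 XOR 1 XOR 0 XOR 1 XOR 0 XOR 0 XOR 1 XOR 1 = 0

0


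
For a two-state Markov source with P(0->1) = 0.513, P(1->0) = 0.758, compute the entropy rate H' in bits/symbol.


Stationary distribution: pi_0 = p10/(p01+p10) = 0.5964, pi_1 = 0.4036. Entropy rate H' = pi_0*H(p01) + pi_1*H(p10) = 0.5964*0.9995 + 0.4036*0.7984 = 0.9183

0.9183 bits/symbol


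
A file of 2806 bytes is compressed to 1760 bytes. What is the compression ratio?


Ratio = original / compressed = 2806 / 1760 = 1.5943

1.5943


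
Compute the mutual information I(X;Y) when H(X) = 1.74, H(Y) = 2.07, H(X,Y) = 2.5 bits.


I(X;Y) = H(X) + H(Y) - H(X,Y) = 1.74 + 2.07 - 2.5 = 1.31

1.31 bits


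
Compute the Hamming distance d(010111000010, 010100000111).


Count differing positions: . . . . ^ ^ . . . ^ . ^ = 4 differences

4


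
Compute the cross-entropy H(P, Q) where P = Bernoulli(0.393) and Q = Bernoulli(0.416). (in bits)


H(P,Q) = -p*log2(q) - (1-p)*log2(1-q). -0.393*log2(0.416) = 0.497280; -0.607*log2(0.584) = 0.471008. H(P,Q) = 0.497280 + 0.471008 = 0.9683

0.9683 bits


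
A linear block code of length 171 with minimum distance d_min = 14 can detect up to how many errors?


Detection capability = d_min - 1 = 14 - 1 = 13

13 errors
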